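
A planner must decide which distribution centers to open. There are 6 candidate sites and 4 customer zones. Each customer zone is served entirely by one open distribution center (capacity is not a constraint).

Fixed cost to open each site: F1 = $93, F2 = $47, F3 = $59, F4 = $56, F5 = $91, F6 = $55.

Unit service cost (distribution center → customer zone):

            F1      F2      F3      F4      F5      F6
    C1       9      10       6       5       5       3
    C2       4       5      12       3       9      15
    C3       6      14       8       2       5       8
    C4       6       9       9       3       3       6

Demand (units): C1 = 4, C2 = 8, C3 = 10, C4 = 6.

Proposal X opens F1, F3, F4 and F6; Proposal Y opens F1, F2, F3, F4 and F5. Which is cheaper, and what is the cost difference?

Proposal X is cheaper by 91.

Proposal X: {F1, F3, F4, F6}: C1→F6 3·4=12, C2→F4 3·8=24, C3→F4 2·10=20, C4→F4 3·6=18. Service 74; fixed 263; total 337.
Proposal Y: {F1, F2, F3, F4, F5}: C1→F4 5·4=20, C2→F4 3·8=24, C3→F4 2·10=20, C4→F4 3·6=18. Service 82; fixed 346; total 428.
Difference: |337 − 428| = 91.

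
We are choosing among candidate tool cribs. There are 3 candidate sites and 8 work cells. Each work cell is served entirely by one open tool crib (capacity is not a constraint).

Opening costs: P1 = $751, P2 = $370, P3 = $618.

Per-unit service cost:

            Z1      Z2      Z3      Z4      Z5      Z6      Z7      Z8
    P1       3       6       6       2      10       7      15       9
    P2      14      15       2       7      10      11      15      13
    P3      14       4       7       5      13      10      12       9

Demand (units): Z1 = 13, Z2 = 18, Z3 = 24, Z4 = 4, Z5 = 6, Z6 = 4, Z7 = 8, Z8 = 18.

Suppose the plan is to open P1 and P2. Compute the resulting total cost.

Each work cell is assigned to its cheapest site among the open ones.
{P1, P2}: Z1→P1 3·13=39, Z2→P1 6·18=108, Z3→P2 2·24=48, Z4→P1 2·4=8, Z5→P1 10·6=60, Z6→P1 7·4=28, Z7→P1 15·8=120, Z8→P1 9·18=162. Service 573; fixed 1121; total 1694.

Total cost: 1694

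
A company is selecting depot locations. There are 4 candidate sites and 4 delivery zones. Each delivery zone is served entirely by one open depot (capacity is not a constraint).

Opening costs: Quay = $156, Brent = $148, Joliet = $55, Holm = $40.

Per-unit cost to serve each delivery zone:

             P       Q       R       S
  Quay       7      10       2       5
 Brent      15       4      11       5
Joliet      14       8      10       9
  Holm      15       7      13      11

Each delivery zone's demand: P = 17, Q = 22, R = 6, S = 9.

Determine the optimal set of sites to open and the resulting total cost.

Open Quay and Holm; minimum total cost 526.

For any fixed open set, each delivery zone goes to its cheapest open site; total = fixed + service.
{Quay, Holm}: P→Quay 7·17=119, Q→Holm 7·22=154, R→Quay 2·6=12, S→Quay 5·9=45. Service 330; fixed 196; total 526.
{Quay}: service 396 + fixed 156 = 552
{Quay, Joliet}: service 352 + fixed 211 = 563
{Quay, Brent, Joliet, Holm}: service 264 + fixed 399 = 663
No other subset beats 526.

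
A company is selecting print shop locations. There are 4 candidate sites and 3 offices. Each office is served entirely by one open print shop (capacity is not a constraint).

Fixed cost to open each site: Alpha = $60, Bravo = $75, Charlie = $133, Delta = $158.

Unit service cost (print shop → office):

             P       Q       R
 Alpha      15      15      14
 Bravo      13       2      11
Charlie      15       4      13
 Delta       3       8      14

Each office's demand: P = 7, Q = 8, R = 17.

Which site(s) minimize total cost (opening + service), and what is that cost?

For any fixed open set, each office goes to its cheapest open site; total = fixed + service.
{Bravo}: P→Bravo 13·7=91, Q→Bravo 2·8=16, R→Bravo 11·17=187. Service 294; fixed 75; total 369.
{Alpha, Bravo}: service 294 + fixed 135 = 429
{Bravo, Delta}: P→Delta 3·7=21, Q→Bravo 2·8=16, R→Bravo 11·17=187. Service 224; fixed 233; total 457.
{Alpha, Bravo, Charlie, Delta}: service 224 + fixed 426 = 650
(All 15 nonempty subsets were checked; Bravo only is lowest.)

Open Bravo only; minimum total cost 369.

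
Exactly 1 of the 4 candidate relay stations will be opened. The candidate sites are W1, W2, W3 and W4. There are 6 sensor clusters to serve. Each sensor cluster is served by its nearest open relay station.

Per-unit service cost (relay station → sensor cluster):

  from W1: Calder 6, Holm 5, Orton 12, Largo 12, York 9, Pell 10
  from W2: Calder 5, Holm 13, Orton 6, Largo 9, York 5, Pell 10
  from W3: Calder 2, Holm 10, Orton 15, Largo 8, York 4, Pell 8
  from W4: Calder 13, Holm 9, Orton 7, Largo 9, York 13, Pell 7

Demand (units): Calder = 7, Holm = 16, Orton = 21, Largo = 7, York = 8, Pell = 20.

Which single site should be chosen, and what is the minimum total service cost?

With exactly 1 open, each sensor cluster uses its cheapest among the chosen.
{W2}: Calder→W2 5·7=35, Holm→W2 13·16=208, Orton→W2 6·21=126, Largo→W2 9·7=63, York→W2 5·8=40, Pell→W2 10·20=200. Service cost 672.
{W4}: service cost 689
{W1}: service cost 730
Among all 4 size-1 choices, {W2} is lowest.

Choose W2 only; total service cost 672.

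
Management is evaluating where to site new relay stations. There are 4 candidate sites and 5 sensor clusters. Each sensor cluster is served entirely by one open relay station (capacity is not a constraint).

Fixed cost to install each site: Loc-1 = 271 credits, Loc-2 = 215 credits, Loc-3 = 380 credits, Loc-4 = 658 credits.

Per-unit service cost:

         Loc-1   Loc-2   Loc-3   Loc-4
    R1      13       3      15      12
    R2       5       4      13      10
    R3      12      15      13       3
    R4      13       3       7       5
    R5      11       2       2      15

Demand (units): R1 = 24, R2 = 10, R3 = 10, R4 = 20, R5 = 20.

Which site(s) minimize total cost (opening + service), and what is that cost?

Open Loc-2 only; minimum total cost 577.

For any fixed open set, each sensor cluster goes to its cheapest open site; total = fixed + service.
{Loc-2}: R1→Loc-2 3·24=72, R2→Loc-2 4·10=40, R3→Loc-2 15·10=150, R4→Loc-2 3·20=60, R5→Loc-2 2·20=40. Service 362; fixed 215; total 577.
{Loc-1, Loc-2}: R1→Loc-2 3·24=72, R2→Loc-2 4·10=40, R3→Loc-1 12·10=120, R4→Loc-2 3·20=60, R5→Loc-2 2·20=40. Service 332; fixed 486; total 818.
{Loc-2, Loc-3}: R1→Loc-2 3·24=72, R2→Loc-2 4·10=40, R3→Loc-3 13·10=130, R4→Loc-2 3·20=60, R5→Loc-2 2·20=40. Service 342; fixed 595; total 937.
{Loc-1, Loc-2, Loc-3, Loc-4}: R1→Loc-2 3·24=72, R2→Loc-2 4·10=40, R3→Loc-4 3·10=30, R4→Loc-2 3·20=60, R5→Loc-2 2·20=40. Service 242; fixed 1524; total 1766.
No other subset beats 577.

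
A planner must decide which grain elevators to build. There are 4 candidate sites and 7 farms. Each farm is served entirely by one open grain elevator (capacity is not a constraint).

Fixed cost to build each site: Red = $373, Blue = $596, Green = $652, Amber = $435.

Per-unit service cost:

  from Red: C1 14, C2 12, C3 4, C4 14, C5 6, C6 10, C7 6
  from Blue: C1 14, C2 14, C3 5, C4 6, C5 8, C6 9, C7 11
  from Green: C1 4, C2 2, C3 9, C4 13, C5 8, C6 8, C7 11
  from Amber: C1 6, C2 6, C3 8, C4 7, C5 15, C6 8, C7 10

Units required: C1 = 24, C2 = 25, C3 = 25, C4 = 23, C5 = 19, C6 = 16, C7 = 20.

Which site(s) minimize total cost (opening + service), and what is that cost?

For any fixed open set, each farm goes to its cheapest open site; total = fixed + service.
{Amber}: C1→Amber 6·24=144, C2→Amber 6·25=150, C3→Amber 8·25=200, C4→Amber 7·23=161, C5→Amber 15·19=285, C6→Amber 8·16=128, C7→Amber 10·20=200. Service 1268; fixed 435; total 1703.
{Red, Amber}: C1→Amber 6·24=144, C2→Amber 6·25=150, C3→Red 4·25=100, C4→Amber 7·23=161, C5→Red 6·19=114, C6→Amber 8·16=128, C7→Red 6·20=120. Service 917; fixed 808; total 1725.
{Green}: C1→Green 4·24=96, C2→Green 2·25=50, C3→Green 9·25=225, C4→Green 13·23=299, C5→Green 8·19=152, C6→Green 8·16=128, C7→Green 11·20=220. Service 1170; fixed 652; total 1822.
{Red, Blue, Green, Amber}: C1→Green 4·24=96, C2→Green 2·25=50, C3→Red 4·25=100, C4→Blue 6·23=138, C5→Red 6·19=114, C6→Green 8·16=128, C7→Red 6·20=120. Service 746; fixed 2056; total 2802.
(All 15 nonempty subsets were checked; Amber only is lowest.)

Open Amber only; minimum total cost 1703.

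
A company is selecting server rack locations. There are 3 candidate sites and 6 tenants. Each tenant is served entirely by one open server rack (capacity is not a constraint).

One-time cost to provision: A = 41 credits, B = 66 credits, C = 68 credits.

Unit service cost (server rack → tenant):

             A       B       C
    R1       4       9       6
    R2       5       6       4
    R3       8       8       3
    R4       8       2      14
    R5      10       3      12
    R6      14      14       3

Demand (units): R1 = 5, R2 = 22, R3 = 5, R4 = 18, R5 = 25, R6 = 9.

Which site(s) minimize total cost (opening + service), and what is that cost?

For any fixed open set, each tenant goes to its cheapest open site; total = fixed + service.
{B, C}: R1→C 6·5=30, R2→C 4·22=88, R3→C 3·5=15, R4→B 2·18=36, R5→B 3·25=75, R6→C 3·9=27. Service 271; fixed 134; total 405.
{A, B, C}: R1→A 4·5=20, R2→C 4·22=88, R3→C 3·5=15, R4→B 2·18=36, R5→B 3·25=75, R6→C 3·9=27. Service 261; fixed 175; total 436.
{A, B}: service 407 + fixed 107 = 514
{A}: service 690 + fixed 41 = 731
No other subset beats 405.

Open B and C; minimum total cost 405.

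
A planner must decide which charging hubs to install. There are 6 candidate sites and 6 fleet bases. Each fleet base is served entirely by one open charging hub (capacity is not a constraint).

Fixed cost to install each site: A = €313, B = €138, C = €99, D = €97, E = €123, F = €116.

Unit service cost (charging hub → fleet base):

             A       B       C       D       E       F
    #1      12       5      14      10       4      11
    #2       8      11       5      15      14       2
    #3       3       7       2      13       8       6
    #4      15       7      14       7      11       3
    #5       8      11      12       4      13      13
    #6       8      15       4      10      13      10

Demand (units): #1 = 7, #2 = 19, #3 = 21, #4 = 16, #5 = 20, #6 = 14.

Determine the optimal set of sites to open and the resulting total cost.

Open C, D and F; minimum total cost 646.

For any fixed open set, each fleet base goes to its cheapest open site; total = fixed + service.
{C, D, F}: #1→D 10·7=70, #2→F 2·19=38, #3→C 2·21=42, #4→F 3·16=48, #5→D 4·20=80, #6→C 4·14=56. Service 334; fixed 312; total 646.
{C, D}: service 455 + fixed 196 = 651
{D, F}: #1→D 10·7=70, #2→F 2·19=38, #3→F 6·21=126, #4→F 3·16=48, #5→D 4·20=80, #6→D 10·14=140. Service 502; fixed 213; total 715.
{A, B, C, D, E, F}: #1→E 4·7=28, #2→F 2·19=38, #3→C 2·21=42, #4→F 3·16=48, #5→D 4·20=80, #6→C 4·14=56. Service 292; fixed 886; total 1178.
No other subset beats 646.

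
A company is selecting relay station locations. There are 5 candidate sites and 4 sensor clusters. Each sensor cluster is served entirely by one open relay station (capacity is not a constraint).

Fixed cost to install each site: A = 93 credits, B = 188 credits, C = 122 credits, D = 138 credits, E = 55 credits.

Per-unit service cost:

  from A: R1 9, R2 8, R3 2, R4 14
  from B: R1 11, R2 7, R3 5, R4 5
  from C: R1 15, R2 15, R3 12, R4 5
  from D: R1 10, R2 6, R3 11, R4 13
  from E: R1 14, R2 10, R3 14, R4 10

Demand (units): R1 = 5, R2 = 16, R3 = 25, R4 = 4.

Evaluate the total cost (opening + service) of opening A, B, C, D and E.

Total cost: 807

Each sensor cluster is assigned to its cheapest site among the open ones.
{A, B, C, D, E}: R1→A 9·5=45, R2→D 6·16=96, R3→A 2·25=50, R4→B 5·4=20. Service 211; fixed 596; total 807.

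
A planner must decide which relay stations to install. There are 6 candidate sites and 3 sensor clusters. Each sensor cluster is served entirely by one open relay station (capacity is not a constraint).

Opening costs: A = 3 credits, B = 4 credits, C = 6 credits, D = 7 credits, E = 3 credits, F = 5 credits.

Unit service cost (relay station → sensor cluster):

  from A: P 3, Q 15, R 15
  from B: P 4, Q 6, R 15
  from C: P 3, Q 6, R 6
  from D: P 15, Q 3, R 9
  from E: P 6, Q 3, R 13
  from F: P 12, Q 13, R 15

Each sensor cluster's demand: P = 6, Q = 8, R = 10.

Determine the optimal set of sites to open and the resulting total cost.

For any fixed open set, each sensor cluster goes to its cheapest open site; total = fixed + service.
{C, E}: P→C 3·6=18, Q→E 3·8=24, R→C 6·10=60. Service 102; fixed 9; total 111.
{A, C, E}: P→A 3·6=18, Q→E 3·8=24, R→C 6·10=60. Service 102; fixed 12; total 114.
{B, C, E}: service 102 + fixed 13 = 115
{A, B, C, D, E, F}: service 102 + fixed 28 = 130
No other subset beats 111.

Open C and E; minimum total cost 111.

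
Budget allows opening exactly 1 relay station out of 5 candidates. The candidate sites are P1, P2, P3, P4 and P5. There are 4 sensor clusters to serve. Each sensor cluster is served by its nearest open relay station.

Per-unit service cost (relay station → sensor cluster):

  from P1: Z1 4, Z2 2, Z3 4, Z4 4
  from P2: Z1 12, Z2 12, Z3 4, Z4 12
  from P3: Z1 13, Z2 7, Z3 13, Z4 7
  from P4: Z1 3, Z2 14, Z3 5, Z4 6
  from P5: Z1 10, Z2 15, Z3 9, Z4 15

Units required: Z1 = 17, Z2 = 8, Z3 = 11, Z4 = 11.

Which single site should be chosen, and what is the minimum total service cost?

Choose P1 only; total service cost 172.

With exactly 1 open, each sensor cluster uses its cheapest among the chosen.
{P1}: Z1→P1 4·17=68, Z2→P1 2·8=16, Z3→P1 4·11=44, Z4→P1 4·11=44. Service cost 172.
{P4}: service cost 284
{P2}: service cost 476
Among all 5 size-1 choices, {P1} is lowest.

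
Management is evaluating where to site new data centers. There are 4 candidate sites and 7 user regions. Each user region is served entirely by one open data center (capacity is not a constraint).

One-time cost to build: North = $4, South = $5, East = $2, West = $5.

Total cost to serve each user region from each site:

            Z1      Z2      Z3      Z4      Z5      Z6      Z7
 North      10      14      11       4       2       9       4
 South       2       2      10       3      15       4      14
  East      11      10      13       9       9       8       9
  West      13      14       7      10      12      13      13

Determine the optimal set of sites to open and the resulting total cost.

For any fixed open set, each user region goes to its cheapest open site; total = fixed + service.
{North, South}: Z1→South 2, Z2→South 2, Z3→South 10, Z4→South 3, Z5→North 2, Z6→South 4, Z7→North 4. Service 27; fixed 9; total 36.
{North, South, East}: Z1→South 2, Z2→South 2, Z3→South 10, Z4→South 3, Z5→North 2, Z6→South 4, Z7→North 4. Service 27; fixed 11; total 38.
{North, South, West}: service 24 + fixed 14 = 38
{North, South, East, West}: Z1→South 2, Z2→South 2, Z3→West 7, Z4→South 3, Z5→North 2, Z6→South 4, Z7→North 4. Service 24; fixed 16; total 40.
No other subset beats 36.

Open North and South; minimum total cost 36.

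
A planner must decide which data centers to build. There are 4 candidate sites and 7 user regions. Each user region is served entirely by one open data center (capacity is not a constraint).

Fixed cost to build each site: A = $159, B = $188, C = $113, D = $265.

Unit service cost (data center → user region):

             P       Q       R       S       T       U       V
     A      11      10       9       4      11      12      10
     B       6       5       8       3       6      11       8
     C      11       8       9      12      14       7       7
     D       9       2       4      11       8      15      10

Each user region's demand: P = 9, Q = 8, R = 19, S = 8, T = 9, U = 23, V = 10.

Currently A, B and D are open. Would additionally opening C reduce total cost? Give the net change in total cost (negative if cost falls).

No — net change +11 (cost rises by 11).

Current service cost with {A, B, D}: 557.
Adding C: each user region re-picks its cheapest; new service cost 455, saving 102.
Extra fixed cost: 113. Net change = 113 − 102 = 11.
(Totals: 1169 → 1180.)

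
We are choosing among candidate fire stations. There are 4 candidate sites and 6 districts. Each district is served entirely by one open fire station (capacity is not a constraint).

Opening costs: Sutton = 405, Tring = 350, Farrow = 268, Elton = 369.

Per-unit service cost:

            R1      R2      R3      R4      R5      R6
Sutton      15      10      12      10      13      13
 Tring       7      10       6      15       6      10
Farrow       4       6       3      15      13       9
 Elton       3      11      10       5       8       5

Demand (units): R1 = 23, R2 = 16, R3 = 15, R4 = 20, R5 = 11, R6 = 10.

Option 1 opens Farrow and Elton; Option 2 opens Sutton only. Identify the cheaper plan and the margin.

Option 1 is cheaper by 478.

Option 1: {Farrow, Elton}: R1→Elton 3·23=69, R2→Farrow 6·16=96, R3→Farrow 3·15=45, R4→Elton 5·20=100, R5→Elton 8·11=88, R6→Elton 5·10=50. Service 448; fixed 637; total 1085.
Option 2: {Sutton}: R1→Sutton 15·23=345, R2→Sutton 10·16=160, R3→Sutton 12·15=180, R4→Sutton 10·20=200, R5→Sutton 13·11=143, R6→Sutton 13·10=130. Service 1158; fixed 405; total 1563.
Difference: |1085 − 1563| = 478.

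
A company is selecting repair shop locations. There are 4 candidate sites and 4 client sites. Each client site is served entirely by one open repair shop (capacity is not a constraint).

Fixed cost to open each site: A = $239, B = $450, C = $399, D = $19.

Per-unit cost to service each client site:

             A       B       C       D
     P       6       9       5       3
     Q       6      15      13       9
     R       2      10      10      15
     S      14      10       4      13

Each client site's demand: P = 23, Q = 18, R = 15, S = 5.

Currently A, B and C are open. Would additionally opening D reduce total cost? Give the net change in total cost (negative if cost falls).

Yes — net change −27 (cost falls by 27).

Current service cost with {A, B, C}: 273.
Adding D: each client site re-picks its cheapest; new service cost 227, saving 46.
Extra fixed cost: 19. Net change = 19 − 46 = -27.
(Totals: 1361 → 1334.)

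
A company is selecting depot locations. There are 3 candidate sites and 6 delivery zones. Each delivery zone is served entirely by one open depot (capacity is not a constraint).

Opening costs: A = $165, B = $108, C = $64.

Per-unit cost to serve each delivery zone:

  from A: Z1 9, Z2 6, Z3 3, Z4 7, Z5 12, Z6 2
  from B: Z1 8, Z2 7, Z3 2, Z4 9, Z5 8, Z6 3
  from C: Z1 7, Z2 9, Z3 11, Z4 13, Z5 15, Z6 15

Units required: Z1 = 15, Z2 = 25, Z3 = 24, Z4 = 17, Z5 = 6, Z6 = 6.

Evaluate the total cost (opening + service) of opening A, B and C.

Each delivery zone is assigned to its cheapest site among the open ones.
{A, B, C}: Z1→C 7·15=105, Z2→A 6·25=150, Z3→B 2·24=48, Z4→A 7·17=119, Z5→B 8·6=48, Z6→A 2·6=12. Service 482; fixed 337; total 819.

Total cost: 819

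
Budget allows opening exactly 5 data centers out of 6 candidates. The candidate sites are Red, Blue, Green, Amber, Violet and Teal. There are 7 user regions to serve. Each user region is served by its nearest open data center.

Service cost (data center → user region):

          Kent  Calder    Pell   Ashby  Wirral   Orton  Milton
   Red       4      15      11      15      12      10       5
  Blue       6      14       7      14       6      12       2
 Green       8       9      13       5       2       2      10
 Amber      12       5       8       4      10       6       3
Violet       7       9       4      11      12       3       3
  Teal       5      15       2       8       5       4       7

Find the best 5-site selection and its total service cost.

With exactly 5 open, each user region uses its cheapest among the chosen.
{Red, Blue, Green, Amber, Teal}: Kent→Red 4, Calder→Amber 5, Pell→Teal 2, Ashby→Amber 4, Wirral→Green 2, Orton→Green 2, Milton→Blue 2. Service cost 21.
{Red, Green, Amber, Violet, Teal}: service cost 22
{Blue, Green, Amber, Violet, Teal}: service cost 22
Among all 6 size-5 choices, {Red, Blue, Green, Amber, Teal} is lowest.

Choose Red, Blue, Green, Amber and Teal; total service cost 21.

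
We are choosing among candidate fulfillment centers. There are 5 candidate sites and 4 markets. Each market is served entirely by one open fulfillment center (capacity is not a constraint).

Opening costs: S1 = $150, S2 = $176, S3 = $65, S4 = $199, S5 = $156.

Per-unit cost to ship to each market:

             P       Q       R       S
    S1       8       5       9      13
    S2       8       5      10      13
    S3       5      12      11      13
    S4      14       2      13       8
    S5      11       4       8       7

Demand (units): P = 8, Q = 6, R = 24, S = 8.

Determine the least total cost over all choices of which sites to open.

Minimum total cost: 516

For any fixed open set, each market goes to its cheapest open site; total = fixed + service.
{S5}: P→S5 11·8=88, Q→S5 4·6=24, R→S5 8·24=192, S→S5 7·8=56. Service 360; fixed 156; total 516.
{S3, S5}: service 312 + fixed 221 = 533
{S3}: service 480 + fixed 65 = 545
{S1, S2, S3, S4, S5}: service 300 + fixed 746 = 1046
No other subset beats 516.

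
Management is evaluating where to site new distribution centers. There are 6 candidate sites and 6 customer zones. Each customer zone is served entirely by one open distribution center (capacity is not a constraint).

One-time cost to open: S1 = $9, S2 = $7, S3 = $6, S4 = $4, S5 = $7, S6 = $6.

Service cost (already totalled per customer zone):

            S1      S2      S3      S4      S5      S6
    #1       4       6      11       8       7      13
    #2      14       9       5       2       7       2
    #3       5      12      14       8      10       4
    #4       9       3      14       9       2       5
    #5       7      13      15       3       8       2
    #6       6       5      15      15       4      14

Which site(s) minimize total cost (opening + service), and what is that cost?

Open S5 and S6; minimum total cost 34.

For any fixed open set, each customer zone goes to its cheapest open site; total = fixed + service.
{S5, S6}: #1→S5 7, #2→S6 2, #3→S6 4, #4→S5 2, #5→S6 2, #6→S5 4. Service 21; fixed 13; total 34.
{S2, S6}: service 22 + fixed 13 = 35
{S4, S5}: #1→S5 7, #2→S4 2, #3→S4 8, #4→S5 2, #5→S4 3, #6→S5 4. Service 26; fixed 11; total 37.
{S1, S2, S3, S4, S5, S6}: service 18 + fixed 39 = 57
No other subset beats 34.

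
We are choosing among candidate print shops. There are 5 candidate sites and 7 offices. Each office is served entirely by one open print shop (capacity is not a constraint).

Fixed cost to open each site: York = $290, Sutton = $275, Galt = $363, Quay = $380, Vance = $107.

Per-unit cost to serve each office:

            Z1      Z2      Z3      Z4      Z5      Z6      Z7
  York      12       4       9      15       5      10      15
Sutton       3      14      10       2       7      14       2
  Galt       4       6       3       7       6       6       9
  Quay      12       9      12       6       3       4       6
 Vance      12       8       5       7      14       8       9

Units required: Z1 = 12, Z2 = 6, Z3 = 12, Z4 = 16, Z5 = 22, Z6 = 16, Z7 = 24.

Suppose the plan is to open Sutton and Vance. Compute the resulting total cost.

Total cost: 888

Each office is assigned to its cheapest site among the open ones.
{Sutton, Vance}: Z1→Sutton 3·12=36, Z2→Vance 8·6=48, Z3→Vance 5·12=60, Z4→Sutton 2·16=32, Z5→Sutton 7·22=154, Z6→Vance 8·16=128, Z7→Sutton 2·24=48. Service 506; fixed 382; total 888.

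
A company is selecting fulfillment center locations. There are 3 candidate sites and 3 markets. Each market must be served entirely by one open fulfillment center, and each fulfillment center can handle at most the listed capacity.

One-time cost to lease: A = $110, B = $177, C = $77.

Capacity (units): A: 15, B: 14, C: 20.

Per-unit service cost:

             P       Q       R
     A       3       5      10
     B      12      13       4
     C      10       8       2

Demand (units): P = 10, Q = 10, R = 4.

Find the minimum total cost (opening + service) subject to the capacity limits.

Minimum total cost: 305

Open {A, C}: P→A 3·10=30, Q→C 8·10=80, R→C 2·4=8.
Loads: A carries 10/15, C carries 14/20. Service 118; fixed 187; total 305.
Next best feasible plan costs 337.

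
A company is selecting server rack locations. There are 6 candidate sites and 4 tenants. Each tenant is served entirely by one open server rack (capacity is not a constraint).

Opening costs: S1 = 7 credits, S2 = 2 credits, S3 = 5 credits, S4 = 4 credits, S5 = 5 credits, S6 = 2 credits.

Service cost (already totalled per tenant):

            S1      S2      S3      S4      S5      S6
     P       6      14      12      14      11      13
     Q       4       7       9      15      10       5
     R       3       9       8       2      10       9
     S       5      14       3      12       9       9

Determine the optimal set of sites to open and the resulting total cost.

Open S1 only; minimum total cost 25.

For any fixed open set, each tenant goes to its cheapest open site; total = fixed + service.
{S1}: P→S1 6, Q→S1 4, R→S1 3, S→S1 5. Service 18; fixed 7; total 25.
{S1, S2}: service 18 + fixed 9 = 27
{S1, S6}: service 18 + fixed 9 = 27
{S1, S2, S3, S4, S5, S6}: service 15 + fixed 25 = 40
No other subset beats 25.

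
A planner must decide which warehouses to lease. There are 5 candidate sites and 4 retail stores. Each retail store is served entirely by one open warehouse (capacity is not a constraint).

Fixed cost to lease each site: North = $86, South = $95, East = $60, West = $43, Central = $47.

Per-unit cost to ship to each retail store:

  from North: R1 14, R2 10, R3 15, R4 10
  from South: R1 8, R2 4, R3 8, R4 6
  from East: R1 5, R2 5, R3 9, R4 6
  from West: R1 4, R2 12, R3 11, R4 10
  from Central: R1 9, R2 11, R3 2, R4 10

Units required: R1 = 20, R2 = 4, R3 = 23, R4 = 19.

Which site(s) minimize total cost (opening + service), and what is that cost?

Open East and Central; minimum total cost 387.

For any fixed open set, each retail store goes to its cheapest open site; total = fixed + service.
{East, Central}: R1→East 5·20=100, R2→East 5·4=20, R3→Central 2·23=46, R4→East 6·19=114. Service 280; fixed 107; total 387.
{East, West, Central}: R1→West 4·20=80, R2→East 5·4=20, R3→Central 2·23=46, R4→East 6·19=114. Service 260; fixed 150; total 410.
{South, West, Central}: R1→West 4·20=80, R2→South 4·4=16, R3→Central 2·23=46, R4→South 6·19=114. Service 256; fixed 185; total 441.
{North, South, East, West, Central}: service 256 + fixed 331 = 587
No other subset beats 387.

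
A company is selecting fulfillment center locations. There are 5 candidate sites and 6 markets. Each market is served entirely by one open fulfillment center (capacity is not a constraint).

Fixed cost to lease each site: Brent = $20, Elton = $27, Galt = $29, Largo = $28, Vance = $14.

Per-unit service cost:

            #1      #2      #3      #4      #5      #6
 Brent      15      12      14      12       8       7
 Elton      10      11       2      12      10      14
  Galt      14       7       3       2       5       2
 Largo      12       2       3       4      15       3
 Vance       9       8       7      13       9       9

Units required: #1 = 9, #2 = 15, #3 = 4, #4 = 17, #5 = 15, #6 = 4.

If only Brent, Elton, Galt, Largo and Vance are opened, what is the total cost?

Each market is assigned to its cheapest site among the open ones.
{Brent, Elton, Galt, Largo, Vance}: #1→Vance 9·9=81, #2→Largo 2·15=30, #3→Elton 2·4=8, #4→Galt 2·17=34, #5→Galt 5·15=75, #6→Galt 2·4=8. Service 236; fixed 118; total 354.

Total cost: 354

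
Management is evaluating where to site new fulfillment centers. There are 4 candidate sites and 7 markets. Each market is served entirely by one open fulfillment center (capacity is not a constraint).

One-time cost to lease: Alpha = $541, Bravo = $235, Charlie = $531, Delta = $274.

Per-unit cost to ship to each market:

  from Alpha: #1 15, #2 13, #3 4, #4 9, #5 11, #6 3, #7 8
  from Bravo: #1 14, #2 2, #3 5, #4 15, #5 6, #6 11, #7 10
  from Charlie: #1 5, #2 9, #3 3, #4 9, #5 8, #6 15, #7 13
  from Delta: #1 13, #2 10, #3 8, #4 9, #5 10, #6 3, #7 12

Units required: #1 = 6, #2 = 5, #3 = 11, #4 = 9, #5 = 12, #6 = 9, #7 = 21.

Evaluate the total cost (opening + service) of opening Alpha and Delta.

Each market is assigned to its cheapest site among the open ones.
{Alpha, Delta}: #1→Delta 13·6=78, #2→Delta 10·5=50, #3→Alpha 4·11=44, #4→Alpha 9·9=81, #5→Delta 10·12=120, #6→Alpha 3·9=27, #7→Alpha 8·21=168. Service 568; fixed 815; total 1383.

Total cost: 1383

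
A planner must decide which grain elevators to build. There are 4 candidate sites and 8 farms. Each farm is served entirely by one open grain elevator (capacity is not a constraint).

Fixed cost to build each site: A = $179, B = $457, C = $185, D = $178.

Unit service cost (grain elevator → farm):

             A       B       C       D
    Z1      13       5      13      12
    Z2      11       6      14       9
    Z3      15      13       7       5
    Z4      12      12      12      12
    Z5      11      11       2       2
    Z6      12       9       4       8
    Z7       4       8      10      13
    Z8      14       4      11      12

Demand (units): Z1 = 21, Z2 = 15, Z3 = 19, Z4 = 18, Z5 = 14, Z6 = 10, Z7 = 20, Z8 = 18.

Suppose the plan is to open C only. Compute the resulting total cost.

Each farm is assigned to its cheapest site among the open ones.
{C}: Z1→C 13·21=273, Z2→C 14·15=210, Z3→C 7·19=133, Z4→C 12·18=216, Z5→C 2·14=28, Z6→C 4·10=40, Z7→C 10·20=200, Z8→C 11·18=198. Service 1298; fixed 185; total 1483.

Total cost: 1483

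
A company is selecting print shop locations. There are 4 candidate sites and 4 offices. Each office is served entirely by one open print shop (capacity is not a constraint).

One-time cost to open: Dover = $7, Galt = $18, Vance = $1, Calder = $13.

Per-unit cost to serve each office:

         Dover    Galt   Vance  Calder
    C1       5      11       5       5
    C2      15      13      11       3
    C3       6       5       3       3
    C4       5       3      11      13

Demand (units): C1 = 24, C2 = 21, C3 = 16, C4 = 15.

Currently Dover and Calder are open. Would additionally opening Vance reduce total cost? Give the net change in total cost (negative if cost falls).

No — net change +1 (cost rises by 1).

Current service cost with {Dover, Calder}: 306.
Adding Vance: each office re-picks its cheapest; new service cost 306, saving 0.
Extra fixed cost: 1. Net change = 1 − 0 = 1.
(Totals: 326 → 327.)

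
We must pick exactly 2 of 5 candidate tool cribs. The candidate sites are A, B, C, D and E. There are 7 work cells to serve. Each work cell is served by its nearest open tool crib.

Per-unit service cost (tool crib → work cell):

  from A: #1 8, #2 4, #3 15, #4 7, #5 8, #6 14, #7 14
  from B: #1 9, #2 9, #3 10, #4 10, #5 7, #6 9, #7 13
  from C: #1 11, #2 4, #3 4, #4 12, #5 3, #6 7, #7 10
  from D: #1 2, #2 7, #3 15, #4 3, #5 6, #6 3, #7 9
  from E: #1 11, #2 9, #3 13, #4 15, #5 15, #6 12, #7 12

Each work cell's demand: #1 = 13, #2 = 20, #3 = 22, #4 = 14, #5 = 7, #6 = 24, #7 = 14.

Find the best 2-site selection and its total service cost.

With exactly 2 open, each work cell uses its cheapest among the chosen.
{C, D}: #1→D 2·13=26, #2→C 4·20=80, #3→C 4·22=88, #4→D 3·14=42, #5→C 3·7=21, #6→D 3·24=72, #7→D 9·14=126. Service cost 455.
{B, D}: service cost 668
{A, C}: service cost 699
Among all 10 size-2 choices, {C, D} is lowest.

Choose C and D; total service cost 455.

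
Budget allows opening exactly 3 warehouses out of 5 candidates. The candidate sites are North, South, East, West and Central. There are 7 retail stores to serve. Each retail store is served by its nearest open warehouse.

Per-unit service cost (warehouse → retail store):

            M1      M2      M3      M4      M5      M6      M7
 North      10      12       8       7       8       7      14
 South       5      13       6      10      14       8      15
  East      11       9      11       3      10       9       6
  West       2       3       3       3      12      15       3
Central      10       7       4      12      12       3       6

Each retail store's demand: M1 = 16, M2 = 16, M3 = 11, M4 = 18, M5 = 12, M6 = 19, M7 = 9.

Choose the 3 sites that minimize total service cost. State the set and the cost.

Choose North, West and Central; total service cost 347.

With exactly 3 open, each retail store uses its cheapest among the chosen.
{North, West, Central}: M1→West 2·16=32, M2→West 3·16=48, M3→West 3·11=33, M4→West 3·18=54, M5→North 8·12=96, M6→Central 3·19=57, M7→West 3·9=27. Service cost 347.
{East, West, Central}: service cost 371
{South, West, Central}: service cost 395
Among all 10 size-3 choices, {North, West, Central} is lowest.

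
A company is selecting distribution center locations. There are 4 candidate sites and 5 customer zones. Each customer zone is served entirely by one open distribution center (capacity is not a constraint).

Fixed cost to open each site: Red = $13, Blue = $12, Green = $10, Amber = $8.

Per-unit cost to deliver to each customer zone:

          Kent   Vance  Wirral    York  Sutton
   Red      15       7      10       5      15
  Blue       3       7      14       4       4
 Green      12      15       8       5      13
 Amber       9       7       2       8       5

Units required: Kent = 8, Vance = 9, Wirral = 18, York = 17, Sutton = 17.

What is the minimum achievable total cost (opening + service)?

Minimum total cost: 279

For any fixed open set, each customer zone goes to its cheapest open site; total = fixed + service.
{Blue, Amber}: Kent→Blue 3·8=24, Vance→Blue 7·9=63, Wirral→Amber 2·18=36, York→Blue 4·17=68, Sutton→Blue 4·17=68. Service 259; fixed 20; total 279.
{Blue, Green, Amber}: Kent→Blue 3·8=24, Vance→Blue 7·9=63, Wirral→Amber 2·18=36, York→Blue 4·17=68, Sutton→Blue 4·17=68. Service 259; fixed 30; total 289.
{Red, Blue, Amber}: Kent→Blue 3·8=24, Vance→Red 7·9=63, Wirral→Amber 2·18=36, York→Blue 4·17=68, Sutton→Blue 4·17=68. Service 259; fixed 33; total 292.
{Red, Blue, Green, Amber}: service 259 + fixed 43 = 302
(All 15 nonempty subsets were checked; Blue and Amber is lowest.)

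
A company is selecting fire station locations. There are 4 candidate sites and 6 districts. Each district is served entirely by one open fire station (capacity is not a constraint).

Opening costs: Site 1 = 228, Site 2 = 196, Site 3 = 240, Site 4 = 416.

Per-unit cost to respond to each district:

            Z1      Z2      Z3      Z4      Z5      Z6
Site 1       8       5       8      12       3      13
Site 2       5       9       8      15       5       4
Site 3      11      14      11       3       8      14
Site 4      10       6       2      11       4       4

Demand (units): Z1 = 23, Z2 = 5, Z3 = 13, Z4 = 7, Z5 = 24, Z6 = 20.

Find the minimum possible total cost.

For any fixed open set, each district goes to its cheapest open site; total = fixed + service.
{Site 2}: Z1→Site 2 5·23=115, Z2→Site 2 9·5=45, Z3→Site 2 8·13=104, Z4→Site 2 15·7=105, Z5→Site 2 5·24=120, Z6→Site 2 4·20=80. Service 569; fixed 196; total 765.
{Site 1, Site 2}: service 480 + fixed 424 = 904
{Site 2, Site 3}: service 485 + fixed 436 = 921
{Site 1, Site 2, Site 3, Site 4}: service 339 + fixed 1080 = 1419
No other subset beats 765.

Minimum total cost: 765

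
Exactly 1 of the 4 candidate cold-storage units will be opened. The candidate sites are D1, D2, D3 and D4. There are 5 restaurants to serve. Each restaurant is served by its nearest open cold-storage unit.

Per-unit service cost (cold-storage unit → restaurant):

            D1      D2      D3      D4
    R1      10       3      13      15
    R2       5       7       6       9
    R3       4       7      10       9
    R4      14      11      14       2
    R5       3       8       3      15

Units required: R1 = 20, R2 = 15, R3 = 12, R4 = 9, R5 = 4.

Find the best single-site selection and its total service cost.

Choose D2 only; total service cost 380.

With exactly 1 open, each restaurant uses its cheapest among the chosen.
{D2}: R1→D2 3·20=60, R2→D2 7·15=105, R3→D2 7·12=84, R4→D2 11·9=99, R5→D2 8·4=32. Service cost 380.
{D1}: service cost 461
{D3}: service cost 608
Among all 4 size-1 choices, {D2} is lowest.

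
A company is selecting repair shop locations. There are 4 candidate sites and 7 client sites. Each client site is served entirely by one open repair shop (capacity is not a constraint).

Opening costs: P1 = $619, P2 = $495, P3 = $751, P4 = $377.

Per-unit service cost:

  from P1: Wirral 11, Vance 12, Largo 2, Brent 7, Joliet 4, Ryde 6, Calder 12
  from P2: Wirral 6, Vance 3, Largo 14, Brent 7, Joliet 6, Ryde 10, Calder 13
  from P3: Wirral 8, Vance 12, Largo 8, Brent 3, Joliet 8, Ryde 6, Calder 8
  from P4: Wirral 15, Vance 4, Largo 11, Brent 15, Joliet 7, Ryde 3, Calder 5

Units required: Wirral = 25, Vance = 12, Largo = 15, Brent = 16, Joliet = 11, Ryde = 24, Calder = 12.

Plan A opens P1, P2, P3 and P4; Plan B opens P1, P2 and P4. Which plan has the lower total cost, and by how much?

Plan B is cheaper by 687.

Plan A: {P1, P2, P3, P4}: Wirral→P2 6·25=150, Vance→P2 3·12=36, Largo→P1 2·15=30, Brent→P3 3·16=48, Joliet→P1 4·11=44, Ryde→P4 3·24=72, Calder→P4 5·12=60. Service 440; fixed 2242; total 2682.
Plan B: {P1, P2, P4}: Wirral→P2 6·25=150, Vance→P2 3·12=36, Largo→P1 2·15=30, Brent→P1 7·16=112, Joliet→P1 4·11=44, Ryde→P4 3·24=72, Calder→P4 5·12=60. Service 504; fixed 1491; total 1995.
Difference: |2682 − 1995| = 687.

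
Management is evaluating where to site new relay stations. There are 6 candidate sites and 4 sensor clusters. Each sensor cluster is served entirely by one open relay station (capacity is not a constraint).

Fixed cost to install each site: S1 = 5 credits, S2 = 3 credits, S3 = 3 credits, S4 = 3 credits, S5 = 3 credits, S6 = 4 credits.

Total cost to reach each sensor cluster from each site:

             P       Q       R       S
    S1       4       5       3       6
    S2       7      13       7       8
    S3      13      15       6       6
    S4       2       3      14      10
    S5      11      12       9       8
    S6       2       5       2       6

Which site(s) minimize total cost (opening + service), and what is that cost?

Open S6 only; minimum total cost 19.

For any fixed open set, each sensor cluster goes to its cheapest open site; total = fixed + service.
{S6}: P→S6 2, Q→S6 5, R→S6 2, S→S6 6. Service 15; fixed 4; total 19.
{S4, S6}: service 13 + fixed 7 = 20
{S1, S4}: service 14 + fixed 8 = 22
{S1, S2, S3, S4, S5, S6}: P→S4 2, Q→S4 3, R→S6 2, S→S1 6. Service 13; fixed 21; total 34.
No other subset beats 19.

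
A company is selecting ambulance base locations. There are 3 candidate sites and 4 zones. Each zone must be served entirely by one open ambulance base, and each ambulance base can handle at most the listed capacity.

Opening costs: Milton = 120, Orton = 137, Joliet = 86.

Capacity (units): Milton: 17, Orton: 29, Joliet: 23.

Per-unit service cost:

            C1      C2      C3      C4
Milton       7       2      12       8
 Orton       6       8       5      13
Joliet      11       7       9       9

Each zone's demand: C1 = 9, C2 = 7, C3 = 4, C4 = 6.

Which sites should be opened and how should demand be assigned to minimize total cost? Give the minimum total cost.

Open {Orton}: C1→Orton 6·9=54, C2→Orton 8·7=56, C3→Orton 5·4=20, C4→Orton 13·6=78.
Loads: Orton carries 26/29. Service 208; fixed 137; total 345.
Next best feasible plan costs 373.

Minimum total cost: 345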